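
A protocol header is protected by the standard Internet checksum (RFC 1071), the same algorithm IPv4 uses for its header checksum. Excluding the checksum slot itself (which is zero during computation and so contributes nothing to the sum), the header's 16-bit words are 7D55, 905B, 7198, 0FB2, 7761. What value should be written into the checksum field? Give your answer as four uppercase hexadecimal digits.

F9A2

One's-complement addition (fold any carry out of bit 15 back into bit 0):
  0x7D55 + 0x905B = 0x10DB0 → wrap carry → 0x0DB1
  0x0DB1 + 0x7198 = 0x07F49
  0x7F49 + 0x0FB2 = 0x08EFB
  0x8EFB + 0x7761 = 0x1065C → wrap carry → 0x065D
One's-complement sum = 0x065D.
Checksum = ~0x065D & 0xFFFF = 0xF9A2.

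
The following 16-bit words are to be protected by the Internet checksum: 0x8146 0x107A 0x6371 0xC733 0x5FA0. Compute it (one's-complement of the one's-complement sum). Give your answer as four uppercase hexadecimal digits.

One's-complement addition (fold any carry out of bit 15 back into bit 0):
  0x8146 + 0x107A = 0x091C0
  0x91C0 + 0x6371 = 0x0F531
  0xF531 + 0xC733 = 0x1BC64 → wrap carry → 0xBC65
  0xBC65 + 0x5FA0 = 0x11C05 → wrap carry → 0x1C06
One's-complement sum = 0x1C06.
Checksum = ~0x1C06 & 0xFFFF = 0xE3F9.

E3F9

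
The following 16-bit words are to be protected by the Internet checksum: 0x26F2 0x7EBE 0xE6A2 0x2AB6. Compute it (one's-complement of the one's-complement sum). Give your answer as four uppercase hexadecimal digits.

One's-complement addition (fold any carry out of bit 15 back into bit 0):
  0x26F2 + 0x7EBE = 0x0A5B0
  0xA5B0 + 0xE6A2 = 0x18C52 → wrap carry → 0x8C53
  0x8C53 + 0x2AB6 = 0x0B709
One's-complement sum = 0xB709.
Checksum = ~0xB709 & 0xFFFF = 0x48F6.

48F6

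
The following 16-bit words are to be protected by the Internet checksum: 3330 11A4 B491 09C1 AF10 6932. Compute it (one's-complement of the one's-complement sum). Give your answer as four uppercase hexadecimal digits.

One's-complement addition (fold any carry out of bit 15 back into bit 0):
  0x3330 + 0x11A4 = 0x044D4
  0x44D4 + 0xB491 = 0x0F965
  0xF965 + 0x09C1 = 0x10326 → wrap carry → 0x0327
  0x0327 + 0xAF10 = 0x0B237
  0xB237 + 0x6932 = 0x11B69 → wrap carry → 0x1B6A
One's-complement sum = 0x1B6A.
Checksum = ~0x1B6A & 0xFFFF = 0xE495.

E495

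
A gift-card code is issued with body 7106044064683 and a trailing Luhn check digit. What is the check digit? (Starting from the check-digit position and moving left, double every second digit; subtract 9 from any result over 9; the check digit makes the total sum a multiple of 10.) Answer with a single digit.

2

Partial digits right→left: 3 8 6 4 6 0 4 4 0 6 0 1 7
Double every second digit counting from the check-digit position (so the 1st, 3rd, 5th, ... of the partial from the right).
  doubled (with −9 where >9): 6 3 3 8 0 0 5 → sum 25
  kept as-is: 8 4 0 4 6 1 → sum 23
Total = 25 + 23 = 48.
Check digit = (10 − (48 mod 10)) mod 10 = 2.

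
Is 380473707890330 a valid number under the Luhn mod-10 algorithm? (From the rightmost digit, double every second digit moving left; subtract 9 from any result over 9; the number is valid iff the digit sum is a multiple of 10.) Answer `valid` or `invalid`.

From the right, keep odd positions and double even positions (subtract 9 from any doubled value over 9):
  doubled (positions 2,4,...): 6 0 7 0 6 8 7 → sum 34
  kept (positions 1,3,...): 0 3 9 7 7 7 0 3 → sum 36
Total = 70.
70 mod 10 = 0, so the number is valid.

valid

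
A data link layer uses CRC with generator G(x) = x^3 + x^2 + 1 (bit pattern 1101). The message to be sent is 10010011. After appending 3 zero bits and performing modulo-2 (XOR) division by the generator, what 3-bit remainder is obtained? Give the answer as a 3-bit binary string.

Append 3 zeros: 10010011000. Divide by 1101 (XOR where the leading bit is 1):
  pos 0: 1001 XOR 1101 = 0100
  pos 1: 1000 XOR 1101 = 0101
  pos 2: 1010 XOR 1101 = 0111
  pos 3: 1111 XOR 1101 = 0010
  pos 5: 1010 XOR 1101 = 0111
  pos 6: 1110 XOR 1101 = 0011
Remainder (last 3 bits) = 110. This is the CRC / FCS.

110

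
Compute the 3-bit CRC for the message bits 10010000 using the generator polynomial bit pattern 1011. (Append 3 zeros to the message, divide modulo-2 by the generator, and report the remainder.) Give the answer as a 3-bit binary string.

Append 3 zeros: 10010000000. Divide by 1011 (XOR where the leading bit is 1):
  pos 0: 1001 XOR 1011 = 0010
  pos 2: 1000 XOR 1011 = 0011
  pos 4: 1100 XOR 1011 = 0111
  pos 5: 1110 XOR 1011 = 0101
  pos 6: 1010 XOR 1011 = 0001
Remainder (last 3 bits) = 010. This is the CRC / FCS.

010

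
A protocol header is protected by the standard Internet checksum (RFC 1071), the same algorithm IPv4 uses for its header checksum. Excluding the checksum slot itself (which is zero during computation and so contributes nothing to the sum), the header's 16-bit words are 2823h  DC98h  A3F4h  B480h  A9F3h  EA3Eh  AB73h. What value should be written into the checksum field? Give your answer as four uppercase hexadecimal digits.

One's-complement addition (fold any carry out of bit 15 back into bit 0):
  0x2823 + 0xDC98 = 0x104BB → wrap carry → 0x04BC
  0x04BC + 0xA3F4 = 0x0A8B0
  0xA8B0 + 0xB480 = 0x15D30 → wrap carry → 0x5D31
  0x5D31 + 0xA9F3 = 0x10724 → wrap carry → 0x0725
  0x0725 + 0xEA3E = 0x0F163
  0xF163 + 0xAB73 = 0x19CD6 → wrap carry → 0x9CD7
One's-complement sum = 0x9CD7.
Checksum = ~0x9CD7 & 0xFFFF = 0x6328.

6328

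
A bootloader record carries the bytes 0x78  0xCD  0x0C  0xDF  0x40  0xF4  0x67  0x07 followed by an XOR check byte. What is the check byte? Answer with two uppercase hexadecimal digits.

XOR the bytes together:
  start with 0x78
  0x78 ⊕ 0xCD = 0xB5
  0xB5 ⊕ 0x0C = 0xB9
  0xB9 ⊕ 0xDF = 0x66
  0x66 ⊕ 0x40 = 0x26
  0x26 ⊕ 0xF4 = 0xD2
  0xD2 ⊕ 0x67 = 0xB5
  0xB5 ⊕ 0x07 = 0xB2

B2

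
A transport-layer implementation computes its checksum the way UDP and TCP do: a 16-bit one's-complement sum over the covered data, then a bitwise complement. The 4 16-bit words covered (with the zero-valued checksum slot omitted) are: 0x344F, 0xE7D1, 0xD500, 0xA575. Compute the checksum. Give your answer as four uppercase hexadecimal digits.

6968

One's-complement addition (fold any carry out of bit 15 back into bit 0):
  0x344F + 0xE7D1 = 0x11C20 → wrap carry → 0x1C21
  0x1C21 + 0xD500 = 0x0F121
  0xF121 + 0xA575 = 0x19696 → wrap carry → 0x9697
One's-complement sum = 0x9697.
Checksum = ~0x9697 & 0xFFFF = 0x6968.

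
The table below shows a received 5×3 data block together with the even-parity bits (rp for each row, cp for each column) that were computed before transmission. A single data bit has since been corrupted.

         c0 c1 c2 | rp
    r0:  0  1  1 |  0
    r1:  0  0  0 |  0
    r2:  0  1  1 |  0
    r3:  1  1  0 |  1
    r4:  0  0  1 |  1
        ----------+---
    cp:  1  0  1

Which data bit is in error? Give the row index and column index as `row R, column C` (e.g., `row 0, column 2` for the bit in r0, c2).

Recompute each row's even parity and compare to rp:
  r0: data parity 0, sent rp 0 → ok
  r1: data parity 0, sent rp 0 → ok
  r2: data parity 0, sent rp 0 → ok
  r3: data parity 0, sent rp 1 → mismatch
  r4: data parity 1, sent rp 1 → ok
Recompute each column's even parity and compare to cp:
  c0: data parity 1, sent cp 1 → ok
  c1: data parity 1, sent cp 0 → mismatch
  c2: data parity 1, sent cp 1 → ok
Exactly one row (r3) and one column (c1) fail → the flipped bit is at their intersection.

row 3, column 1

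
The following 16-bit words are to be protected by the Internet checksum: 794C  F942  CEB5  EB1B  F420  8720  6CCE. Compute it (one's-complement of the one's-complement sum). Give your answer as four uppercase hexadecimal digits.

EB8E

One's-complement addition (fold any carry out of bit 15 back into bit 0):
  0x794C + 0xF942 = 0x1728E → wrap carry → 0x728F
  0x728F + 0xCEB5 = 0x14144 → wrap carry → 0x4145
  0x4145 + 0xEB1B = 0x12C60 → wrap carry → 0x2C61
  0x2C61 + 0xF420 = 0x12081 → wrap carry → 0x2082
  0x2082 + 0x8720 = 0x0A7A2
  0xA7A2 + 0x6CCE = 0x11470 → wrap carry → 0x1471
One's-complement sum = 0x1471.
Checksum = ~0x1471 & 0xFFFF = 0xEB8E.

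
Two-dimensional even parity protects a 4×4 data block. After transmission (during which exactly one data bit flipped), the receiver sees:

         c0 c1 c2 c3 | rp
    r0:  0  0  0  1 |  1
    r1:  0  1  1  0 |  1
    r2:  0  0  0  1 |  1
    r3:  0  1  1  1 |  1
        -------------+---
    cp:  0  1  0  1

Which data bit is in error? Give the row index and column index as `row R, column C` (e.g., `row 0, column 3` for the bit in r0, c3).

Recompute each row's even parity and compare to rp:
  r0: data parity 1, sent rp 1 → ok
  r1: data parity 0, sent rp 1 → mismatch
  r2: data parity 1, sent rp 1 → ok
  r3: data parity 1, sent rp 1 → ok
Recompute each column's even parity and compare to cp:
  c0: data parity 0, sent cp 0 → ok
  c1: data parity 0, sent cp 1 → mismatch
  c2: data parity 0, sent cp 0 → ok
  c3: data parity 1, sent cp 1 → ok
Exactly one row (r1) and one column (c1) fail → the flipped bit is at their intersection.

row 1, column 1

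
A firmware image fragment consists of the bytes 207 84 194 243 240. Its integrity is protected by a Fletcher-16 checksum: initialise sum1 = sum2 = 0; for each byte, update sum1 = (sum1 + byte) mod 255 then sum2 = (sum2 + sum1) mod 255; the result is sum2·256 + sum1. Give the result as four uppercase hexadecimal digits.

81CB

Running sums (mod 255):
  after byte 0 (207): sum1=207, sum2=207
  after byte 1 (84): sum1=36, sum2=243
  after byte 2 (194): sum1=230, sum2=218
  after byte 3 (243): sum1=218, sum2=181
  after byte 4 (240): sum1=203, sum2=129
Checksum = sum2·256 + sum1 = 129·256 + 203 = 33227 = 0x81CB.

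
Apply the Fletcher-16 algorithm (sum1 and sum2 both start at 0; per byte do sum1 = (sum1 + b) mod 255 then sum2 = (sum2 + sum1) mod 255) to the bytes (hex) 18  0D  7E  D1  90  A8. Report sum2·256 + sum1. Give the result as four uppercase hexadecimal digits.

0BAE

Running sums (mod 255):
  after byte 0 (18): sum1=24, sum2=24
  after byte 1 (0D): sum1=37, sum2=61
  after byte 2 (7E): sum1=163, sum2=224
  after byte 3 (D1): sum1=117, sum2=86
  after byte 4 (90): sum1=6, sum2=92
  after byte 5 (A8): sum1=174, sum2=11
Checksum = sum2·256 + sum1 = 11·256 + 174 = 2990 = 0x0BAE.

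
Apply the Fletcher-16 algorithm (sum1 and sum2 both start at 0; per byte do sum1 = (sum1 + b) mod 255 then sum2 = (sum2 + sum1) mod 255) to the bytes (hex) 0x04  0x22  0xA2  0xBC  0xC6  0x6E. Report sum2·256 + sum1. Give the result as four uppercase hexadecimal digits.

Running sums (mod 255):
  after byte 0 (0x04): sum1=4, sum2=4
  after byte 1 (0x22): sum1=38, sum2=42
  after byte 2 (0xA2): sum1=200, sum2=242
  after byte 3 (0xBC): sum1=133, sum2=120
  after byte 4 (0xC6): sum1=76, sum2=196
  after byte 5 (0x6E): sum1=186, sum2=127
Checksum = sum2·256 + sum1 = 127·256 + 186 = 32698 = 0x7FBA.

7FBA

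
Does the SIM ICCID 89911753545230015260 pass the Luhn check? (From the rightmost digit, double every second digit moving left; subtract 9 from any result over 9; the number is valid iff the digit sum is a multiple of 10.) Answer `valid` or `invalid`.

From the right, keep odd positions and double even positions (subtract 9 from any doubled value over 9):
  doubled (positions 2,4,...): 3 1 0 6 1 1 1 2 9 7 → sum 31
  kept (positions 1,3,...): 0 2 1 0 2 4 3 7 1 9 → sum 29
Total = 60.
60 mod 10 = 0, so the number is valid.

valid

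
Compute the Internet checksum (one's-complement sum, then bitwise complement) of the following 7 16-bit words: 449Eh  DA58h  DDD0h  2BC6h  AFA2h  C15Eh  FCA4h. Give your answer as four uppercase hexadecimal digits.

69CB

One's-complement addition (fold any carry out of bit 15 back into bit 0):
  0x449E + 0xDA58 = 0x11EF6 → wrap carry → 0x1EF7
  0x1EF7 + 0xDDD0 = 0x0FCC7
  0xFCC7 + 0x2BC6 = 0x1288D → wrap carry → 0x288E
  0x288E + 0xAFA2 = 0x0D830
  0xD830 + 0xC15E = 0x1998E → wrap carry → 0x998F
  0x998F + 0xFCA4 = 0x19633 → wrap carry → 0x9634
One's-complement sum = 0x9634.
Checksum = ~0x9634 & 0xFFFF = 0x69CB.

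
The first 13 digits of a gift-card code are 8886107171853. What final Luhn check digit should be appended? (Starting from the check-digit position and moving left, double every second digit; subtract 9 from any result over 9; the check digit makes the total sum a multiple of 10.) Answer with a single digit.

Partial digits right→left: 3 5 8 1 7 1 7 0 1 6 8 8 8
Double every second digit counting from the check-digit position (so the 1st, 3rd, 5th, ... of the partial from the right).
  doubled (with −9 where >9): 6 7 5 5 2 7 7 → sum 39
  kept as-is: 5 1 1 0 6 8 → sum 21
Total = 39 + 21 = 60.
Check digit = (10 − (60 mod 10)) mod 10 = 0.

0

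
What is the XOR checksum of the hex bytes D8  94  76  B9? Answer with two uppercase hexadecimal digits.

XOR the bytes together:
  start with 0xD8
  0xD8 ⊕ 0x94 = 0x4C
  0x4C ⊕ 0x76 = 0x3A
  0x3A ⊕ 0xB9 = 0x83

83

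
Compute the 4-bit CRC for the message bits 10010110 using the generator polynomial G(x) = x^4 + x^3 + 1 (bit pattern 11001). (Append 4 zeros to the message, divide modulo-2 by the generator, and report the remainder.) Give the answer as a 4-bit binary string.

Append 4 zeros: 100101100000. Divide by 11001 (XOR where the leading bit is 1):
  pos 0: 10010 XOR 11001 = 01011
  pos 1: 10111 XOR 11001 = 01110
  pos 2: 11101 XOR 11001 = 00100
  pos 4: 10000 XOR 11001 = 01001
  pos 5: 10010 XOR 11001 = 01011
  pos 6: 10110 XOR 11001 = 01111
  pos 7: 11110 XOR 11001 = 00111
Remainder (last 4 bits) = 0111. This is the CRC / FCS.

0111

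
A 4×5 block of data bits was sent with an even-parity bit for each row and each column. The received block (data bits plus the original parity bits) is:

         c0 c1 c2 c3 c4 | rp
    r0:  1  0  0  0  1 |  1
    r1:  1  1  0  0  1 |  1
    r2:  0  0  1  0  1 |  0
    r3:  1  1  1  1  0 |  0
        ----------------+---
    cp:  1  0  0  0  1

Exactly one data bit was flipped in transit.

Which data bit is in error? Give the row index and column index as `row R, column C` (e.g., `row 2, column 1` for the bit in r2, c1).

Recompute each row's even parity and compare to rp:
  r0: data parity 0, sent rp 1 → mismatch
  r1: data parity 1, sent rp 1 → ok
  r2: data parity 0, sent rp 0 → ok
  r3: data parity 0, sent rp 0 → ok
Recompute each column's even parity and compare to cp:
  c0: data parity 1, sent cp 1 → ok
  c1: data parity 0, sent cp 0 → ok
  c2: data parity 0, sent cp 0 → ok
  c3: data parity 1, sent cp 0 → mismatch
  c4: data parity 1, sent cp 1 → ok
Exactly one row (r0) and one column (c3) fail → the flipped bit is at their intersection.

row 0, column 3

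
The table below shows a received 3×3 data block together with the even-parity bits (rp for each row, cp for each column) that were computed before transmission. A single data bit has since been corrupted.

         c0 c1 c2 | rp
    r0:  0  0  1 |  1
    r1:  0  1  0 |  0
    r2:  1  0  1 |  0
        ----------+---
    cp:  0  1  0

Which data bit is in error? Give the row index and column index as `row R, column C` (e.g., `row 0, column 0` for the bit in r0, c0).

row 1, column 0

Recompute each row's even parity and compare to rp:
  r0: data parity 1, sent rp 1 → ok
  r1: data parity 1, sent rp 0 → mismatch
  r2: data parity 0, sent rp 0 → ok
Recompute each column's even parity and compare to cp:
  c0: data parity 1, sent cp 0 → mismatch
  c1: data parity 1, sent cp 1 → ok
  c2: data parity 0, sent cp 0 → ok
Exactly one row (r1) and one column (c0) fail → the flipped bit is at their intersection.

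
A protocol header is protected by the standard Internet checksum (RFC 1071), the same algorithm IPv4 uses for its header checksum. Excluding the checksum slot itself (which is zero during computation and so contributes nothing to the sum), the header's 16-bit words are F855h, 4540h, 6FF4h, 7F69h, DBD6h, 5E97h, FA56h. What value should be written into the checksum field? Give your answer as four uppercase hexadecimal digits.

One's-complement addition (fold any carry out of bit 15 back into bit 0):
  0xF855 + 0x4540 = 0x13D95 → wrap carry → 0x3D96
  0x3D96 + 0x6FF4 = 0x0AD8A
  0xAD8A + 0x7F69 = 0x12CF3 → wrap carry → 0x2CF4
  0x2CF4 + 0xDBD6 = 0x108CA → wrap carry → 0x08CB
  0x08CB + 0x5E97 = 0x06762
  0x6762 + 0xFA56 = 0x161B8 → wrap carry → 0x61B9
One's-complement sum = 0x61B9.
Checksum = ~0x61B9 & 0xFFFF = 0x9E46.

9E46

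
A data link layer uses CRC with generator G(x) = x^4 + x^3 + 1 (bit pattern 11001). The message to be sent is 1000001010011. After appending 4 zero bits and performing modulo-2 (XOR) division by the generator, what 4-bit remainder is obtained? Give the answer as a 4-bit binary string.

Append 4 zeros: 10000010100110000. Divide by 11001 (XOR where the leading bit is 1):
  pos 0: 10000 XOR 11001 = 01001
  pos 1: 10010 XOR 11001 = 01011
  pos 2: 10111 XOR 11001 = 01110
  pos 3: 11100 XOR 11001 = 00101
  pos 5: 10110 XOR 11001 = 01111
  pos 6: 11110 XOR 11001 = 00111
  pos 8: 11111 XOR 11001 = 00110
  pos 10: 11000 XOR 11001 = 00001
Remainder (last 4 bits) = 0100. This is the CRC / FCS.

0100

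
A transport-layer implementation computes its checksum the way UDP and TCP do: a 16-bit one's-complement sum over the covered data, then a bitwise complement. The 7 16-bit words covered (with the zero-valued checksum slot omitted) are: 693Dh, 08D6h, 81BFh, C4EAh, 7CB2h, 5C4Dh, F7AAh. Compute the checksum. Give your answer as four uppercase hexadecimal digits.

One's-complement addition (fold any carry out of bit 15 back into bit 0):
  0x693D + 0x08D6 = 0x07213
  0x7213 + 0x81BF = 0x0F3D2
  0xF3D2 + 0xC4EA = 0x1B8BC → wrap carry → 0xB8BD
  0xB8BD + 0x7CB2 = 0x1356F → wrap carry → 0x3570
  0x3570 + 0x5C4D = 0x091BD
  0x91BD + 0xF7AA = 0x18967 → wrap carry → 0x8968
One's-complement sum = 0x8968.
Checksum = ~0x8968 & 0xFFFF = 0x7697.

7697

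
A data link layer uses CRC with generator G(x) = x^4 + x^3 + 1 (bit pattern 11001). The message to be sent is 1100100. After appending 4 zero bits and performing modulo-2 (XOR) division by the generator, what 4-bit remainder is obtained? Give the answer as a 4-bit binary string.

Append 4 zeros: 11001000000. Divide by 11001 (XOR where the leading bit is 1):
  pos 0: 11001 XOR 11001 = 00000
Remainder (last 4 bits) = 0000. This is the CRC / FCS.

0000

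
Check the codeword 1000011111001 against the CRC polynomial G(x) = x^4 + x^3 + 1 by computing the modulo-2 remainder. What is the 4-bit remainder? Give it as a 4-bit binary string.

0000

Modulo-2 division of 1000011111001 by 11001:
  pos 0: 10000 XOR 11001 = 01001
  pos 1: 10011 XOR 11001 = 01010
  pos 2: 10101 XOR 11001 = 01100
  pos 3: 11001 XOR 11001 = 00000
  pos 8: 11001 XOR 11001 = 00000
Remainder = 0000 (zero — the frame passes the CRC check).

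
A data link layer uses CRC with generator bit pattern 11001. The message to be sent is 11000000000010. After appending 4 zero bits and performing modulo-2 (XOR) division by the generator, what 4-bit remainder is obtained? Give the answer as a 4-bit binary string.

1101

Append 4 zeros: 110000000000100000. Divide by 11001 (XOR where the leading bit is 1):
  pos 0: 11000 XOR 11001 = 00001
  pos 4: 10000 XOR 11001 = 01001
  pos 5: 10010 XOR 11001 = 01011
  pos 6: 10110 XOR 11001 = 01111
  pos 7: 11110 XOR 11001 = 00111
  pos 9: 11110 XOR 11001 = 00111
  pos 11: 11100 XOR 11001 = 00101
  pos 13: 10100 XOR 11001 = 01101
Remainder (last 4 bits) = 1101. This is the CRC / FCS.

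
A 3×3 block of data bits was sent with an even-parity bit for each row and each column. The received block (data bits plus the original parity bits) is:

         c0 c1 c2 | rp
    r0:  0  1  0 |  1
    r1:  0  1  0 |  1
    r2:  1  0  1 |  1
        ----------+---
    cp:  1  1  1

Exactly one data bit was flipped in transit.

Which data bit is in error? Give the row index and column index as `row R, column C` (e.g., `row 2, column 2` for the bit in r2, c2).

row 2, column 1

Recompute each row's even parity and compare to rp:
  r0: data parity 1, sent rp 1 → ok
  r1: data parity 1, sent rp 1 → ok
  r2: data parity 0, sent rp 1 → mismatch
Recompute each column's even parity and compare to cp:
  c0: data parity 1, sent cp 1 → ok
  c1: data parity 0, sent cp 1 → mismatch
  c2: data parity 1, sent cp 1 → ok
Exactly one row (r2) and one column (c1) fail → the flipped bit is at their intersection.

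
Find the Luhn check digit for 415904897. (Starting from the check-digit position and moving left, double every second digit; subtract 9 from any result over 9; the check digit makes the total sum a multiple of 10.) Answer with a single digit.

Partial digits right→left: 7 9 8 4 0 9 5 1 4
Double every second digit counting from the check-digit position (so the 1st, 3rd, 5th, ... of the partial from the right).
  doubled (with −9 where >9): 5 7 0 1 8 → sum 21
  kept as-is: 9 4 9 1 → sum 23
Total = 21 + 23 = 44.
Check digit = (10 − (44 mod 10)) mod 10 = 6.

6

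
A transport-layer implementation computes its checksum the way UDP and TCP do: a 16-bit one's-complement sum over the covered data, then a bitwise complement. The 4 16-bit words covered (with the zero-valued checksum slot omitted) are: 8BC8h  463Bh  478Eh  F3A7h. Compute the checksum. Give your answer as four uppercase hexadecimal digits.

F2C5

One's-complement addition (fold any carry out of bit 15 back into bit 0):
  0x8BC8 + 0x463B = 0x0D203
  0xD203 + 0x478E = 0x11991 → wrap carry → 0x1992
  0x1992 + 0xF3A7 = 0x10D39 → wrap carry → 0x0D3A
One's-complement sum = 0x0D3A.
Checksum = ~0x0D3A & 0xFFFF = 0xF2C5.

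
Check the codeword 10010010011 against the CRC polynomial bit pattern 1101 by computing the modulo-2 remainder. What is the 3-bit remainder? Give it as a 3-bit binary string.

Modulo-2 division of 10010010011 by 1101:
  pos 0: 1001 XOR 1101 = 0100
  pos 1: 1000 XOR 1101 = 0101
  pos 2: 1010 XOR 1101 = 0111
  pos 3: 1111 XOR 1101 = 0010
  pos 5: 1000 XOR 1101 = 0101
  pos 6: 1011 XOR 1101 = 0110
  pos 7: 1101 XOR 1101 = 0000
Remainder = 000 (zero — the frame passes the CRC check).

000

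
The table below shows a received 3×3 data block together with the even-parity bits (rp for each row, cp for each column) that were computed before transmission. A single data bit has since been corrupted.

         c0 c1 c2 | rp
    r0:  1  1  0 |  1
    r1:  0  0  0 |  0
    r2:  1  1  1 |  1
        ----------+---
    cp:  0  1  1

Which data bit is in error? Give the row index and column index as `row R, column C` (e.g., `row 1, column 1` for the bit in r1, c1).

row 0, column 1

Recompute each row's even parity and compare to rp:
  r0: data parity 0, sent rp 1 → mismatch
  r1: data parity 0, sent rp 0 → ok
  r2: data parity 1, sent rp 1 → ok
Recompute each column's even parity and compare to cp:
  c0: data parity 0, sent cp 0 → ok
  c1: data parity 0, sent cp 1 → mismatch
  c2: data parity 1, sent cp 1 → ok
Exactly one row (r0) and one column (c1) fail → the flipped bit is at their intersection.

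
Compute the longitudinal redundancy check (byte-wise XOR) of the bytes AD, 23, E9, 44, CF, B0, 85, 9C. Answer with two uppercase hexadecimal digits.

XOR the bytes together:
  start with 0xAD
  0xAD ⊕ 0x23 = 0x8E
  0x8E ⊕ 0xE9 = 0x67
  0x67 ⊕ 0x44 = 0x23
  0x23 ⊕ 0xCF = 0xEC
  0xEC ⊕ 0xB0 = 0x5C
  0x5C ⊕ 0x85 = 0xD9
  0xD9 ⊕ 0x9C = 0x45

45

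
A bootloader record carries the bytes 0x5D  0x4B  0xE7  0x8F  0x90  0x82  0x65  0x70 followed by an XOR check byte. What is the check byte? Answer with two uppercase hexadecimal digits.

79

XOR the bytes together:
  start with 0x5D
  0x5D ⊕ 0x4B = 0x16
  0x16 ⊕ 0xE7 = 0xF1
  0xF1 ⊕ 0x8F = 0x7E
  0x7E ⊕ 0x90 = 0xEE
  0xEE ⊕ 0x82 = 0x6C
  0x6C ⊕ 0x65 = 0x09
  0x09 ⊕ 0x70 = 0x79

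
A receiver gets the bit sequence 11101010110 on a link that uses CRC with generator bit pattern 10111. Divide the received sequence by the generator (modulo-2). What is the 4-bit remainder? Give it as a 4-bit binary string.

0100

Modulo-2 division of 11101010110 by 10111:
  pos 0: 11101 XOR 10111 = 01010
  pos 1: 10100 XOR 10111 = 00011
  pos 4: 11101 XOR 10111 = 01010
  pos 5: 10101 XOR 10111 = 00010
Remainder = 0100 (nonzero — an error is detected).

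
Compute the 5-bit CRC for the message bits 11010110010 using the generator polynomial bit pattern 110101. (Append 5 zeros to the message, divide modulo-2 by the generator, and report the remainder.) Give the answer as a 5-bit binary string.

00110

Append 5 zeros: 1101011001000000. Divide by 110101 (XOR where the leading bit is 1):
  pos 0: 110101 XOR 110101 = 000000
  pos 6: 100100 XOR 110101 = 010001
  pos 7: 100010 XOR 110101 = 010111
  pos 8: 101110 XOR 110101 = 011011
  pos 9: 110110 XOR 110101 = 000011
Remainder (last 5 bits) = 00110. This is the CRC / FCS.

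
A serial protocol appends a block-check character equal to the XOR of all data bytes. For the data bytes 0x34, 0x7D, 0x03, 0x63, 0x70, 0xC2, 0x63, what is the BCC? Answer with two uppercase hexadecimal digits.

XOR the bytes together:
  start with 0x34
  0x34 ⊕ 0x7D = 0x49
  0x49 ⊕ 0x03 = 0x4A
  0x4A ⊕ 0x63 = 0x29
  0x29 ⊕ 0x70 = 0x59
  0x59 ⊕ 0xC2 = 0x9B
  0x9B ⊕ 0x63 = 0xF8

F8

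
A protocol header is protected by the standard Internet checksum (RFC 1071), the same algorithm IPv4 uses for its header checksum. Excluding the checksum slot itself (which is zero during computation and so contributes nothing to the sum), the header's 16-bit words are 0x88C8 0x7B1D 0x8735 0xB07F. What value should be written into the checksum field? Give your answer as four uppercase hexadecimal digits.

C464

One's-complement addition (fold any carry out of bit 15 back into bit 0):
  0x88C8 + 0x7B1D = 0x103E5 → wrap carry → 0x03E6
  0x03E6 + 0x8735 = 0x08B1B
  0x8B1B + 0xB07F = 0x13B9A → wrap carry → 0x3B9B
One's-complement sum = 0x3B9B.
Checksum = ~0x3B9B & 0xFFFF = 0xC464.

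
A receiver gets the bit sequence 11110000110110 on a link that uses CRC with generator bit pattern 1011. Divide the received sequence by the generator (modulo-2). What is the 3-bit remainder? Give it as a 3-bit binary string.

000

Modulo-2 division of 11110000110110 by 1011:
  pos 0: 1111 XOR 1011 = 0100
  pos 1: 1000 XOR 1011 = 0011
  pos 3: 1100 XOR 1011 = 0111
  pos 4: 1110 XOR 1011 = 0101
  pos 5: 1011 XOR 1011 = 0000
  pos 9: 1011 XOR 1011 = 0000
Remainder = 000 (zero — the frame passes the CRC check).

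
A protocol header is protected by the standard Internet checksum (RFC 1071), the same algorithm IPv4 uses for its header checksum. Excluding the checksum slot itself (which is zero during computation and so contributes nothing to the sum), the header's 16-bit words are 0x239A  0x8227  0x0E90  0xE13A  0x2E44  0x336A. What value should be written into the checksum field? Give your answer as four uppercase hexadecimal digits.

One's-complement addition (fold any carry out of bit 15 back into bit 0):
  0x239A + 0x8227 = 0x0A5C1
  0xA5C1 + 0x0E90 = 0x0B451
  0xB451 + 0xE13A = 0x1958B → wrap carry → 0x958C
  0x958C + 0x2E44 = 0x0C3D0
  0xC3D0 + 0x336A = 0x0F73A
One's-complement sum = 0xF73A.
Checksum = ~0xF73A & 0xFFFF = 0x08C5.

08C5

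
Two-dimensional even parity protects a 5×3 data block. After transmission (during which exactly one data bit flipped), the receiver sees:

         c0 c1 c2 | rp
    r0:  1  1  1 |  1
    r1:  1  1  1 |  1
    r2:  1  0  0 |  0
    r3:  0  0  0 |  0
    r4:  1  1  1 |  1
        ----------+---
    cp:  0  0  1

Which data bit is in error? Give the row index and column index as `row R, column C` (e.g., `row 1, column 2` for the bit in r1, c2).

Recompute each row's even parity and compare to rp:
  r0: data parity 1, sent rp 1 → ok
  r1: data parity 1, sent rp 1 → ok
  r2: data parity 1, sent rp 0 → mismatch
  r3: data parity 0, sent rp 0 → ok
  r4: data parity 1, sent rp 1 → ok
Recompute each column's even parity and compare to cp:
  c0: data parity 0, sent cp 0 → ok
  c1: data parity 1, sent cp 0 → mismatch
  c2: data parity 1, sent cp 1 → ok
Exactly one row (r2) and one column (c1) fail → the flipped bit is at their intersection.

row 2, column 1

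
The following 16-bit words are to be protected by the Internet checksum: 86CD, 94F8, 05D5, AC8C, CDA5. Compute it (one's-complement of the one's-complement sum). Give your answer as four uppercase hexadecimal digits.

6432

One's-complement addition (fold any carry out of bit 15 back into bit 0):
  0x86CD + 0x94F8 = 0x11BC5 → wrap carry → 0x1BC6
  0x1BC6 + 0x05D5 = 0x0219B
  0x219B + 0xAC8C = 0x0CE27
  0xCE27 + 0xCDA5 = 0x19BCC → wrap carry → 0x9BCD
One's-complement sum = 0x9BCD.
Checksum = ~0x9BCD & 0xFFFF = 0x6432.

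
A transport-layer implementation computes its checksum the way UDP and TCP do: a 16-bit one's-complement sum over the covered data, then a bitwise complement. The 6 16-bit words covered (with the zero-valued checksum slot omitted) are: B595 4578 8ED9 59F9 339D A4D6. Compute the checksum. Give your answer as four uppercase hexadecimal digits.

43AB

One's-complement addition (fold any carry out of bit 15 back into bit 0):
  0xB595 + 0x4578 = 0x0FB0D
  0xFB0D + 0x8ED9 = 0x189E6 → wrap carry → 0x89E7
  0x89E7 + 0x59F9 = 0x0E3E0
  0xE3E0 + 0x339D = 0x1177D → wrap carry → 0x177E
  0x177E + 0xA4D6 = 0x0BC54
One's-complement sum = 0xBC54.
Checksum = ~0xBC54 & 0xFFFF = 0x43AB.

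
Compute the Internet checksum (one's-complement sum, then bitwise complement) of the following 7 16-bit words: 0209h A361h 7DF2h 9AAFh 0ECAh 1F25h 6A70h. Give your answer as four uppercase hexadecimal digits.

A993

One's-complement addition (fold any carry out of bit 15 back into bit 0):
  0x0209 + 0xA361 = 0x0A56A
  0xA56A + 0x7DF2 = 0x1235C → wrap carry → 0x235D
  0x235D + 0x9AAF = 0x0BE0C
  0xBE0C + 0x0ECA = 0x0CCD6
  0xCCD6 + 0x1F25 = 0x0EBFB
  0xEBFB + 0x6A70 = 0x1566B → wrap carry → 0x566C
One's-complement sum = 0x566C.
Checksum = ~0x566C & 0xFFFF = 0xA993.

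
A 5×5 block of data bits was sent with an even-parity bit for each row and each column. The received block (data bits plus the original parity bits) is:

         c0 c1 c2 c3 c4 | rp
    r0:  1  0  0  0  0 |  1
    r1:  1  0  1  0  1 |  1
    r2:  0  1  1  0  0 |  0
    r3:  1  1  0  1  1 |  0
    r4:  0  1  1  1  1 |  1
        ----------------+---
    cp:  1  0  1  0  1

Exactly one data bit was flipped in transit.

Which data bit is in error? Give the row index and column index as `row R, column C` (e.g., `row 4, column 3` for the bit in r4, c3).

row 4, column 1

Recompute each row's even parity and compare to rp:
  r0: data parity 1, sent rp 1 → ok
  r1: data parity 1, sent rp 1 → ok
  r2: data parity 0, sent rp 0 → ok
  r3: data parity 0, sent rp 0 → ok
  r4: data parity 0, sent rp 1 → mismatch
Recompute each column's even parity and compare to cp:
  c0: data parity 1, sent cp 1 → ok
  c1: data parity 1, sent cp 0 → mismatch
  c2: data parity 1, sent cp 1 → ok
  c3: data parity 0, sent cp 0 → ok
  c4: data parity 1, sent cp 1 → ok
Exactly one row (r4) and one column (c1) fail → the flipped bit is at their intersection.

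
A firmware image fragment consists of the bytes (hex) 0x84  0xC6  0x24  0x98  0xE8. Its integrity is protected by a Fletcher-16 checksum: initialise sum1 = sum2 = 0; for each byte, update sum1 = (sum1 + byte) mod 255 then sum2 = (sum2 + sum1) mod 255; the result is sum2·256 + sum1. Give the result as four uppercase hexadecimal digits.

38F0

Running sums (mod 255):
  after byte 0 (0x84): sum1=132, sum2=132
  after byte 1 (0xC6): sum1=75, sum2=207
  after byte 2 (0x24): sum1=111, sum2=63
  after byte 3 (0x98): sum1=8, sum2=71
  after byte 4 (0xE8): sum1=240, sum2=56
Checksum = sum2·256 + sum1 = 56·256 + 240 = 14576 = 0x38F0.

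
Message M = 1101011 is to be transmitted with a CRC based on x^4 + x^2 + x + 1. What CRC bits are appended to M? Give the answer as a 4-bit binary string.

Append 4 zeros: 11010110000. Divide by 10111 (XOR where the leading bit is 1):
  pos 0: 11010 XOR 10111 = 01101
  pos 1: 11011 XOR 10111 = 01100
  pos 2: 11001 XOR 10111 = 01110
  pos 3: 11100 XOR 10111 = 01011
  pos 4: 10110 XOR 10111 = 00001
Remainder (last 4 bits) = 0100. This is the CRC / FCS.

0100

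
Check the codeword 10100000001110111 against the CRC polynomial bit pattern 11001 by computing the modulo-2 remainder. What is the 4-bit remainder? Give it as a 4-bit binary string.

Modulo-2 division of 10100000001110111 by 11001:
  pos 0: 10100 XOR 11001 = 01101
  pos 1: 11010 XOR 11001 = 00011
  pos 4: 11000 XOR 11001 = 00001
  pos 8: 10111 XOR 11001 = 01110
  pos 9: 11100 XOR 11001 = 00101
  pos 11: 10111 XOR 11001 = 01110
  pos 12: 11101 XOR 11001 = 00100
Remainder = 0100 (nonzero — an error is detected).

0100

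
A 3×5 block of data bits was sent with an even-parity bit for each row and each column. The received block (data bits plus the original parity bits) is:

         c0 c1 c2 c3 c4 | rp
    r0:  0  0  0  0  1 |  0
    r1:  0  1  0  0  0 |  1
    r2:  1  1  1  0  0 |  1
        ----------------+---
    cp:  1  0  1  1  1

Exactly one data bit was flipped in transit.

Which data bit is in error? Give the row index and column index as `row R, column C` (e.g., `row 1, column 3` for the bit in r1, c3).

Recompute each row's even parity and compare to rp:
  r0: data parity 1, sent rp 0 → mismatch
  r1: data parity 1, sent rp 1 → ok
  r2: data parity 1, sent rp 1 → ok
Recompute each column's even parity and compare to cp:
  c0: data parity 1, sent cp 1 → ok
  c1: data parity 0, sent cp 0 → ok
  c2: data parity 1, sent cp 1 → ok
  c3: data parity 0, sent cp 1 → mismatch
  c4: data parity 1, sent cp 1 → ok
Exactly one row (r0) and one column (c3) fail → the flipped bit is at their intersection.

row 0, column 3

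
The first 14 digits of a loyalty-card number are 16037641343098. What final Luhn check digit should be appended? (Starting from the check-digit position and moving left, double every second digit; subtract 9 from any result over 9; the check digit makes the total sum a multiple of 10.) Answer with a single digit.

4

Partial digits right→left: 8 9 0 3 4 3 1 4 6 7 3 0 6 1
Double every second digit counting from the check-digit position (so the 1st, 3rd, 5th, ... of the partial from the right).
  doubled (with −9 where >9): 7 0 8 2 3 6 3 → sum 29
  kept as-is: 9 3 3 4 7 0 1 → sum 27
Total = 29 + 27 = 56.
Check digit = (10 − (56 mod 10)) mod 10 = 4.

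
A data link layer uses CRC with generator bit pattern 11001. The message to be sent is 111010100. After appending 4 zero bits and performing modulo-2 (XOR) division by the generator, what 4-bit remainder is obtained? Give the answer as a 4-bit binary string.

0101

Append 4 zeros: 1110101000000. Divide by 11001 (XOR where the leading bit is 1):
  pos 0: 11101 XOR 11001 = 00100
  pos 2: 10001 XOR 11001 = 01000
  pos 3: 10000 XOR 11001 = 01001
  pos 4: 10010 XOR 11001 = 01011
  pos 5: 10110 XOR 11001 = 01111
  pos 6: 11110 XOR 11001 = 00111
  pos 8: 11100 XOR 11001 = 00101
Remainder (last 4 bits) = 0101. This is the CRC / FCS.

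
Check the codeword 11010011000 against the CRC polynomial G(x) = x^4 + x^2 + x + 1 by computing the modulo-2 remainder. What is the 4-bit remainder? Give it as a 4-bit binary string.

0010

Modulo-2 division of 11010011000 by 10111:
  pos 0: 11010 XOR 10111 = 01101
  pos 1: 11010 XOR 10111 = 01101
  pos 2: 11011 XOR 10111 = 01100
  pos 3: 11001 XOR 10111 = 01110
  pos 4: 11100 XOR 10111 = 01011
  pos 5: 10110 XOR 10111 = 00001
Remainder = 0010 (nonzero — an error is detected).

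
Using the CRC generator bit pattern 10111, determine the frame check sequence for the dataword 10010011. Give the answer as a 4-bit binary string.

1100

Append 4 zeros: 100100110000. Divide by 10111 (XOR where the leading bit is 1):
  pos 0: 10010 XOR 10111 = 00101
  pos 2: 10101 XOR 10111 = 00010
  pos 5: 10100 XOR 10111 = 00011
Remainder (last 4 bits) = 1100. This is the CRC / FCS.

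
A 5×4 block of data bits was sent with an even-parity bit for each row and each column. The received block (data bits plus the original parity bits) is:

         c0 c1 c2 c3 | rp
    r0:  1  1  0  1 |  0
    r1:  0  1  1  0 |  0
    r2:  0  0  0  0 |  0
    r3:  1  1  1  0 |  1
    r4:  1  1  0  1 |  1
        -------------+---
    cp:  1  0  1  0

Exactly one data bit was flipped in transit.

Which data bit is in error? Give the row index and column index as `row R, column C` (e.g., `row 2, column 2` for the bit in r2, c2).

Recompute each row's even parity and compare to rp:
  r0: data parity 1, sent rp 0 → mismatch
  r1: data parity 0, sent rp 0 → ok
  r2: data parity 0, sent rp 0 → ok
  r3: data parity 1, sent rp 1 → ok
  r4: data parity 1, sent rp 1 → ok
Recompute each column's even parity and compare to cp:
  c0: data parity 1, sent cp 1 → ok
  c1: data parity 0, sent cp 0 → ok
  c2: data parity 0, sent cp 1 → mismatch
  c3: data parity 0, sent cp 0 → ok
Exactly one row (r0) and one column (c2) fail → the flipped bit is at their intersection.

row 0, column 2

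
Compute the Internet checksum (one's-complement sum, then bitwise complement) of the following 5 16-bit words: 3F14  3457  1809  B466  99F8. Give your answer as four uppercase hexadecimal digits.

262C

One's-complement addition (fold any carry out of bit 15 back into bit 0):
  0x3F14 + 0x3457 = 0x0736B
  0x736B + 0x1809 = 0x08B74
  0x8B74 + 0xB466 = 0x13FDA → wrap carry → 0x3FDB
  0x3FDB + 0x99F8 = 0x0D9D3
One's-complement sum = 0xD9D3.
Checksum = ~0xD9D3 & 0xFFFF = 0x262C.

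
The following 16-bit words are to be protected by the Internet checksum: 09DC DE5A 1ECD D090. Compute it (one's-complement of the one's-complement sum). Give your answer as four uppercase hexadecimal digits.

One's-complement addition (fold any carry out of bit 15 back into bit 0):
  0x09DC + 0xDE5A = 0x0E836
  0xE836 + 0x1ECD = 0x10703 → wrap carry → 0x0704
  0x0704 + 0xD090 = 0x0D794
One's-complement sum = 0xD794.
Checksum = ~0xD794 & 0xFFFF = 0x286B.

286B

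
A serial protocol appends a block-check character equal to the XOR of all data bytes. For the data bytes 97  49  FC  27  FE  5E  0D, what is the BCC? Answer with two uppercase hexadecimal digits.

A8

XOR the bytes together:
  start with 0x97
  0x97 ⊕ 0x49 = 0xDE
  0xDE ⊕ 0xFC = 0x22
  0x22 ⊕ 0x27 = 0x05
  0x05 ⊕ 0xFE = 0xFB
  0xFB ⊕ 0x5E = 0xA5
  0xA5 ⊕ 0x0D = 0xA8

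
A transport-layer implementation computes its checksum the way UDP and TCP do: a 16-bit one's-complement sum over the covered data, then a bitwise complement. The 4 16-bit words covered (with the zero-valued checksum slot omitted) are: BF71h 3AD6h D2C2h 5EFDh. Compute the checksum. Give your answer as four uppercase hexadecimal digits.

D3F7

One's-complement addition (fold any carry out of bit 15 back into bit 0):
  0xBF71 + 0x3AD6 = 0x0FA47
  0xFA47 + 0xD2C2 = 0x1CD09 → wrap carry → 0xCD0A
  0xCD0A + 0x5EFD = 0x12C07 → wrap carry → 0x2C08
One's-complement sum = 0x2C08.
Checksum = ~0x2C08 & 0xFFFF = 0xD3F7.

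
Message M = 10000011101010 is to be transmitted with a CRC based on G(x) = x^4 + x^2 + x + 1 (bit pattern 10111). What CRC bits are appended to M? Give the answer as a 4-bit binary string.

1100

Append 4 zeros: 100000111010100000. Divide by 10111 (XOR where the leading bit is 1):
  pos 0: 10000 XOR 10111 = 00111
  pos 2: 11101 XOR 10111 = 01010
  pos 3: 10101 XOR 10111 = 00010
  pos 6: 10101 XOR 10111 = 00010
  pos 9: 10010 XOR 10111 = 00101
  pos 11: 10100 XOR 10111 = 00011
Remainder (last 4 bits) = 1100. This is the CRC / FCS.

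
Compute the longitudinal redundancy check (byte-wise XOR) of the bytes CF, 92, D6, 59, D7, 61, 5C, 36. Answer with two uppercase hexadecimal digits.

XOR the bytes together:
  start with 0xCF
  0xCF ⊕ 0x92 = 0x5D
  0x5D ⊕ 0xD6 = 0x8B
  0x8B ⊕ 0x59 = 0xD2
  0xD2 ⊕ 0xD7 = 0x05
  0x05 ⊕ 0x61 = 0x64
  0x64 ⊕ 0x5C = 0x38
  0x38 ⊕ 0x36 = 0x0E

0E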